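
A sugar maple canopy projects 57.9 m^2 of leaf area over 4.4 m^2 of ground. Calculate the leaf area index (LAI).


Formula: LAI = total leaf area / ground area  (dimensionless)
LAI = 57.9 m^2 / 4.4 m^2
LAI = 13.16

13.16


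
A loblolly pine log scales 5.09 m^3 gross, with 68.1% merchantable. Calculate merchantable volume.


Formula: MV = V_total * (merchantable_pct / 100)
Merchantable fraction = 68.1% / 100 = 0.681
MV = 5.09 m^3 * 0.681 = 3.466 m^3

3.466


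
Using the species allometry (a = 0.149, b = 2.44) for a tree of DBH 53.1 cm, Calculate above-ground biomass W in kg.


Formula: W = a * DBH^b  (allometric power law)
DBH^b = 53.1^2.44 = 16189.3954
W = 0.149 * 16189.3954 = 2412.2 kg

2412.2


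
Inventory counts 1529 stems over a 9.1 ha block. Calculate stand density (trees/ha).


Formula: Stand Density = N_trees / Area_ha
Density = 1529 trees / 9.1 ha
Density = 168 trees/ha

168


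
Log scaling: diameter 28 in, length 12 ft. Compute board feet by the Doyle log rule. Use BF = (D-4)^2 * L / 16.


Doyle: BF = (D - 4)^2 * L / 16
Adjusted diameter = 28 - 4 = 24 in
(D-4)^2 = 24^2 = 576
BF = 576 * 12 / 16 = 432 BF

432


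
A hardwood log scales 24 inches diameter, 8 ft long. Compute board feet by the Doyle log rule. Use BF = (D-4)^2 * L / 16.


Doyle: BF = (D - 4)^2 * L / 16
Adjusted diameter = 24 - 4 = 20 in
(D-4)^2 = 20^2 = 400
BF = 400 * 8 / 16 = 200 BF

200


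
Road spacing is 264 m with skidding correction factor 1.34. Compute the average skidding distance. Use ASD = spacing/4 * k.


Formula: ASD = (spacing / 4) * correction
Uncorrected distance = spacing / 4 = 264 / 4 = 66 m
ASD = 66 * 1.34 = 88 m

88


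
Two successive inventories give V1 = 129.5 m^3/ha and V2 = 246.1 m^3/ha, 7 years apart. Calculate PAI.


Formula: PAI = (V_T2 - V_T1) / (T2 - T1)
Volume increment = 246.1 - 129.5 = 116.6 m^3/ha
PAI = 116.6 / 7 = 16.66 m^3/ha/year

16.66


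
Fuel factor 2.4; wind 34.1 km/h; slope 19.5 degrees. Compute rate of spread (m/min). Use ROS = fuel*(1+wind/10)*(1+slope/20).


Formula: ROS = fuel * (1 + wind/10) * (1 + slope/20)
Wind factor = 1 + 34.1/10 = 4.41
Slope factor = 1 + 19.5/20 = 1.975
ROS = 2.4 * 4.41 * 1.975 = 20.9 m/min

20.9


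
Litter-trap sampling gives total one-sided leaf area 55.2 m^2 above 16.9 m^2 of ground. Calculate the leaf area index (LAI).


Formula: LAI = total leaf area / ground area  (dimensionless)
LAI = 55.2 m^2 / 16.9 m^2
LAI = 3.27

3.27


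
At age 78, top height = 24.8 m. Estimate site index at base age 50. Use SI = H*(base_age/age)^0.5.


Formula: SI = H_dom * (base_age / age)^0.5
Age ratio = 50 / 78 = 0.64103
sqrt(age_ratio) = 0.80064
SI = 24.8 * 0.80064 = 19.9 m

19.9


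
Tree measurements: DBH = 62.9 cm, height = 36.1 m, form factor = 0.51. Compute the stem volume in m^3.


Formula: V = pi * (DBH/200)^2 * H * ff
Radius = DBH/200 = 62.9/200 = 0.3145 m
Radius^2 = 0.3145^2 = 0.09891025 m^2
V = pi * 0.09891025 * 36.1 * 0.51
V = 5.721 m^3

5.721


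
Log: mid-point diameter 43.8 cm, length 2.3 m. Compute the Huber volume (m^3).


Huber: V = Am * L,  Am = pi*(Dm/200)^2
Am = pi*(43.8/200)^2 = 0.150674 m^2
V = 0.150674*2.3 = 0.3466 m^3

0.3466


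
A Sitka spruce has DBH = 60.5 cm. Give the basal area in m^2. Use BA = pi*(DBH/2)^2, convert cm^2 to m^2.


Formula: BA = pi * (DBH/2)^2 / 10000  (cm^2 to m^2)
Radius = DBH/2 = 60.5/2 = 30.25 cm
BA = pi * 30.25^2 / 10000
   = 2874.7536 cm^2 / 10000
   = 0.2875 m^2

0.2875


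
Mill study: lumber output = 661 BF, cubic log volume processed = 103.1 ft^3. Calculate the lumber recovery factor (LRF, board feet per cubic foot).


Formula: LRF = Lumber Output (BF) / Log Input (ft^3)
LRF = 661 BF / 103.1 ft^3
LRF = 6.41 BF/ft^3

6.41


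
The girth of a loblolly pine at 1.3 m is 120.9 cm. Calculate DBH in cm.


Formula: DBH = C / pi
DBH = 120.9 / pi
pi = 3.14159...
DBH = 38.5 cm

38.5


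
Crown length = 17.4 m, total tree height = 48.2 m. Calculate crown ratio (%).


Formula: Crown Ratio = (Crown Length / Total Height) * 100
CR = (17.4 m / 48.2 m) * 100
CR = 0.361 * 100 = 36.1%

36.1


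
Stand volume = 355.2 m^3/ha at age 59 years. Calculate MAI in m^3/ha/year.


Formula: MAI = Total Volume / Stand Age
MAI = 355.2 m^3/ha / 59 years
MAI = 6.02 m^3/ha/year

6.02


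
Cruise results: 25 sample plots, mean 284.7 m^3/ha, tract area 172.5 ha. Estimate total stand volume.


Formula: Total Volume = Mean Volume per ha * Total Area
Total Volume = 284.7 m^3/ha * 172.5 ha
Total Volume = 49111 m^3

49111


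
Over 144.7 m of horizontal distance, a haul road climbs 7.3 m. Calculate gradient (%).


Formula: Gradient = rise / run * 100
Gradient = 7.3 / 144.7 * 100 = 5.0%

5.0


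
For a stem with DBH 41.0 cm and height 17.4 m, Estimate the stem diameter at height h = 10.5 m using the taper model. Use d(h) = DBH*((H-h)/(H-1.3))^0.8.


Taper: d(h) = DBH * ((H - h) / (H - 1.3))^0.8
Numerator = H - h = 17.4 - 10.5 = 6.9 m
Denominator = H - 1.3 = 17.4 - 1.3 = 16.1 m
Ratio = 6.9 / 16.1 = 0.42857
d = 41.0 * 0.42857^0.8 = 20.8 cm

20.8


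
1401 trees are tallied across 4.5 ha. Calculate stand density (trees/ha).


Formula: Stand Density = N_trees / Area_ha
Density = 1401 trees / 4.5 ha
Density = 311 trees/ha

311


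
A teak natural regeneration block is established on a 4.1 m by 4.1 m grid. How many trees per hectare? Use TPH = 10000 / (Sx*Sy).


Formula: TPH = 10000 m^2/ha / (spacing_x * spacing_y)
Area per tree = 4.1 m * 4.1 m = 16.81 m^2
TPH = 10000 / 16.81 = 595 trees/ha

595


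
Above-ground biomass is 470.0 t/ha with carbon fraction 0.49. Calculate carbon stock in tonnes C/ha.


Formula: Carbon Stock = Biomass * Carbon Fraction
C = 470.0 t/ha * 0.49
C = 230.3 t C/ha

230.3


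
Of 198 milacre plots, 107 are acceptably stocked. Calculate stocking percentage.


Formula: Stocking % = stocked plots / total plots * 100
Stocking = 107 / 198 * 100
Stocking = 0.5404 * 100 = 54.0%

54.0


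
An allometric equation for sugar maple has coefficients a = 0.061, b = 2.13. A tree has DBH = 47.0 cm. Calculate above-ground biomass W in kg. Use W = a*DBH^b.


Formula: W = a * DBH^b  (allometric power law)
DBH^b = 47.0^2.13 = 3643.9167
W = 0.061 * 3643.9167 = 222.3 kg

222.3


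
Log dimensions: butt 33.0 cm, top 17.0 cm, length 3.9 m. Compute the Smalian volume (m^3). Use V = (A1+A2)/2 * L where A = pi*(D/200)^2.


Smalian: V = (A1 + A2)/2 * L,  A = pi*(D/200)^2
A1 = pi*(33.0/200)^2 = 0.08553 m^2
A2 = pi*(17.0/200)^2 = 0.022698 m^2
V = (0.08553+0.022698)/2*3.9 = 0.211 m^3

0.211


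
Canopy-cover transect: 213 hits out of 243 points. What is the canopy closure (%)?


Formula: Canopy closure = covered points / total points * 100
Closure = 213 / 243 * 100
Closure = 0.8765 * 100 = 87.7%

87.7


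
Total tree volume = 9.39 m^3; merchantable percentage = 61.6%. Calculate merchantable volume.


Formula: MV = V_total * (merchantable_pct / 100)
Merchantable fraction = 61.6% / 100 = 0.616
MV = 9.39 m^3 * 0.616 = 5.784 m^3

5.784


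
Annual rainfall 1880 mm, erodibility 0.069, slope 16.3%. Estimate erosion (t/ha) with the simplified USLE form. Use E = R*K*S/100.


Formula: E = R * K * S / 100  (simplified USLE)
R * K = 1880 * 0.069 = 129.72
E = 129.72 * 16.3 / 100 = 21.14 t/ha

21.14


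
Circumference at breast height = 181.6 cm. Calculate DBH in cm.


Formula: DBH = C / pi
DBH = 181.6 / pi
pi = 3.14159...
DBH = 57.8 cm

57.8


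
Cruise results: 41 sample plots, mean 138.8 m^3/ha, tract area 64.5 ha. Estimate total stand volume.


Formula: Total Volume = Mean Volume per ha * Total Area
Total Volume = 138.8 m^3/ha * 64.5 ha
Total Volume = 8953 m^3

8953


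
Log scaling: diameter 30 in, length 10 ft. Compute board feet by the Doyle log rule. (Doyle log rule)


Doyle: BF = (D - 4)^2 * L / 16
Adjusted diameter = 30 - 4 = 26 in
(D-4)^2 = 26^2 = 676
BF = 676 * 10 / 16 = 423 BF

423


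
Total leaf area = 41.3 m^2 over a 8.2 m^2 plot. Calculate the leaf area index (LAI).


Formula: LAI = total leaf area / ground area  (dimensionless)
LAI = 41.3 m^2 / 8.2 m^2
LAI = 5.04

5.04


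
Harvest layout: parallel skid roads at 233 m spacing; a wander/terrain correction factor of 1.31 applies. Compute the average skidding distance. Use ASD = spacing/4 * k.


Formula: ASD = (spacing / 4) * correction
Uncorrected distance = spacing / 4 = 233 / 4 = 58.25 m
ASD = 58.25 * 1.31 = 76 m

76


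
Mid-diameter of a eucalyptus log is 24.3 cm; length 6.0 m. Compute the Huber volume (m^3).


Huber: V = Am * L,  Am = pi*(Dm/200)^2
Am = pi*(24.3/200)^2 = 0.046377 m^2
V = 0.046377*6.0 = 0.2783 m^3

0.2783


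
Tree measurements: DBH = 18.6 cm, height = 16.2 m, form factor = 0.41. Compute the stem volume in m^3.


Formula: V = pi * (DBH/200)^2 * H * ff
Radius = DBH/200 = 18.6/200 = 0.093 m
Radius^2 = 0.093^2 = 0.008649 m^2
V = pi * 0.008649 * 16.2 * 0.41
V = 0.18 m^3

0.18


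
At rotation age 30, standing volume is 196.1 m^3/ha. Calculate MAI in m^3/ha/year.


Formula: MAI = Total Volume / Stand Age
MAI = 196.1 m^3/ha / 30 years
MAI = 6.54 m^3/ha/year

6.54


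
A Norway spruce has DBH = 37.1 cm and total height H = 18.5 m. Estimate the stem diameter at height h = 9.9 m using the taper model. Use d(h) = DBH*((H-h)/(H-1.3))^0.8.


Taper: d(h) = DBH * ((H - h) / (H - 1.3))^0.8
Numerator = H - h = 18.5 - 9.9 = 8.6 m
Denominator = H - 1.3 = 18.5 - 1.3 = 17.2 m
Ratio = 8.6 / 17.2 = 0.5
d = 37.1 * 0.5^0.8 = 21.3 cm

21.3


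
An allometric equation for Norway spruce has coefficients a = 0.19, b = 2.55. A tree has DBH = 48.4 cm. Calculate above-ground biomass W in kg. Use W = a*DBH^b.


Formula: W = a * DBH^b  (allometric power law)
DBH^b = 48.4^2.55 = 19785.8937
W = 0.19 * 19785.8937 = 3759.3 kg

3759.3


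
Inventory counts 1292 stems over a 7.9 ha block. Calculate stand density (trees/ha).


Formula: Stand Density = N_trees / Area_ha
Density = 1292 trees / 7.9 ha
Density = 164 trees/ha

164


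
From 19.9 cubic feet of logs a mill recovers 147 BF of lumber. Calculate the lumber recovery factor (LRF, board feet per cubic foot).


Formula: LRF = Lumber Output (BF) / Log Input (ft^3)
LRF = 147 BF / 19.9 ft^3
LRF = 7.39 BF/ft^3

7.39


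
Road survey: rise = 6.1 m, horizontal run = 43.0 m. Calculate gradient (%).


Formula: Gradient = rise / run * 100
Gradient = 6.1 / 43.0 * 100 = 14.2%

14.2


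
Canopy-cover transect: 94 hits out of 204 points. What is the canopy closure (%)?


Formula: Canopy closure = covered points / total points * 100
Closure = 94 / 204 * 100
Closure = 0.4608 * 100 = 46.1%

46.1


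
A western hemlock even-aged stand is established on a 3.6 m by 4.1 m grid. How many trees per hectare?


Formula: TPH = 10000 m^2/ha / (spacing_x * spacing_y)
Area per tree = 3.6 m * 4.1 m = 14.76 m^2
TPH = 10000 / 14.76 = 678 trees/ha

678


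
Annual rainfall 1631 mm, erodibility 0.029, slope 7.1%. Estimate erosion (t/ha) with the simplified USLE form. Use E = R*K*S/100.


Formula: E = R * K * S / 100  (simplified USLE)
R * K = 1631 * 0.029 = 47.299
E = 47.299 * 7.1 / 100 = 3.36 t/ha

3.36


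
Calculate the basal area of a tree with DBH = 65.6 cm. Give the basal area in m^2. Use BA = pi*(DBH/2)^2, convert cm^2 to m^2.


Formula: BA = pi * (DBH/2)^2 / 10000  (cm^2 to m^2)
Radius = DBH/2 = 65.6/2 = 32.8 cm
BA = pi * 32.8^2 / 10000
   = 3379.851 cm^2 / 10000
   = 0.338 m^2

0.338


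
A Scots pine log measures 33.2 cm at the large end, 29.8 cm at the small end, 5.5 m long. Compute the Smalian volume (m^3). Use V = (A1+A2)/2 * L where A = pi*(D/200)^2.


Smalian: V = (A1 + A2)/2 * L,  A = pi*(D/200)^2
A1 = pi*(33.2/200)^2 = 0.08657 m^2
A2 = pi*(29.8/200)^2 = 0.069746 m^2
V = (0.08657+0.069746)/2*5.5 = 0.4299 m^3

0.4299


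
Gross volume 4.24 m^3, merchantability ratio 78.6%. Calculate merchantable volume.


Formula: MV = V_total * (merchantable_pct / 100)
Merchantable fraction = 78.6% / 100 = 0.786
MV = 4.24 m^3 * 0.786 = 3.333 m^3

3.333


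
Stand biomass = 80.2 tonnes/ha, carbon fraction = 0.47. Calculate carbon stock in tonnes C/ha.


Formula: Carbon Stock = Biomass * Carbon Fraction
C = 80.2 t/ha * 0.47
C = 37.7 t C/ha

37.7


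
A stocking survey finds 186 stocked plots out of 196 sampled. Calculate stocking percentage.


Formula: Stocking % = stocked plots / total plots * 100
Stocking = 186 / 196 * 100
Stocking = 0.949 * 100 = 94.9%

94.9


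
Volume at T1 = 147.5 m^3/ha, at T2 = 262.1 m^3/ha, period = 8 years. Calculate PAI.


Formula: PAI = (V_T2 - V_T1) / (T2 - T1)
Volume increment = 262.1 - 147.5 = 114.6 m^3/ha
PAI = 114.6 / 8 = 14.33 m^3/ha/year

14.33


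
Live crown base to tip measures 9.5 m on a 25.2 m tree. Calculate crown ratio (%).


Formula: Crown Ratio = (Crown Length / Total Height) * 100
CR = (9.5 m / 25.2 m) * 100
CR = 0.377 * 100 = 37.7%

37.7


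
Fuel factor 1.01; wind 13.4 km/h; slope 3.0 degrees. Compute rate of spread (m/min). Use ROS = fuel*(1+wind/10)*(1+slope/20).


Formula: ROS = fuel * (1 + wind/10) * (1 + slope/20)
Wind factor = 1 + 13.4/10 = 2.34
Slope factor = 1 + 3.0/20 = 1.15
ROS = 1.01 * 2.34 * 1.15 = 2.72 m/min

2.72


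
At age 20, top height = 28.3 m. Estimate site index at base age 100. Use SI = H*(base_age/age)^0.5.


Formula: SI = H_dom * (base_age / age)^0.5
Age ratio = 100 / 20 = 5.0
sqrt(age_ratio) = 2.23607
SI = 28.3 * 2.23607 = 63.3 m

63.3


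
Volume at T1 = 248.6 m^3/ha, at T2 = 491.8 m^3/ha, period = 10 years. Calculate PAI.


Formula: PAI = (V_T2 - V_T1) / (T2 - T1)
Volume increment = 491.8 - 248.6 = 243.2 m^3/ha
PAI = 243.2 / 10 = 24.32 m^3/ha/year

24.32


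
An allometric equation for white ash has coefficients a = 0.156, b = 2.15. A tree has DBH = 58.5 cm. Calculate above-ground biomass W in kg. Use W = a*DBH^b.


Formula: W = a * DBH^b  (allometric power law)
DBH^b = 58.5^2.15 = 6300.6465
W = 0.156 * 6300.6465 = 982.9 kg

982.9


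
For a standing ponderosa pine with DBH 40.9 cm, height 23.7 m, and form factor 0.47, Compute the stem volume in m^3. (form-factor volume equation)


Formula: V = pi * (DBH/200)^2 * H * ff
Radius = DBH/200 = 40.9/200 = 0.2045 m
Radius^2 = 0.2045^2 = 0.04182025 m^2
V = pi * 0.04182025 * 23.7 * 0.47
V = 1.463 m^3

1.463


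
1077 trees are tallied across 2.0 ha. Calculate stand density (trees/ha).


Formula: Stand Density = N_trees / Area_ha
Density = 1077 trees / 2.0 ha
Density = 539 trees/ha

539


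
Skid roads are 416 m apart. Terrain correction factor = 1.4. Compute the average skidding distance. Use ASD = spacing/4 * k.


Formula: ASD = (spacing / 4) * correction
Uncorrected distance = spacing / 4 = 416 / 4 = 104 m
ASD = 104 * 1.4 = 146 m

146


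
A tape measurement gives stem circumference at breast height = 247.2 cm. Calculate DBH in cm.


Formula: DBH = C / pi
DBH = 247.2 / pi
pi = 3.14159...
DBH = 78.7 cm

78.7


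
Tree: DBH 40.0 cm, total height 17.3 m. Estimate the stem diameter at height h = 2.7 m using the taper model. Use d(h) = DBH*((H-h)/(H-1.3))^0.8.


Taper: d(h) = DBH * ((H - h) / (H - 1.3))^0.8
Numerator = H - h = 17.3 - 2.7 = 14.6 m
Denominator = H - 1.3 = 17.3 - 1.3 = 16.0 m
Ratio = 14.6 / 16.0 = 0.9125
d = 40.0 * 0.9125^0.8 = 37.2 cm

37.2


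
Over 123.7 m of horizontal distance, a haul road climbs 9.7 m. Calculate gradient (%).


Formula: Gradient = rise / run * 100
Gradient = 9.7 / 123.7 * 100 = 7.8%

7.8


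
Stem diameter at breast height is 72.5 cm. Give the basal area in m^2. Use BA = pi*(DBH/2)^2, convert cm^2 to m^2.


Formula: BA = pi * (DBH/2)^2 / 10000  (cm^2 to m^2)
Radius = DBH/2 = 72.5/2 = 36.25 cm
BA = pi * 36.25^2 / 10000
   = 4128.2491 cm^2 / 10000
   = 0.4128 m^2

0.4128


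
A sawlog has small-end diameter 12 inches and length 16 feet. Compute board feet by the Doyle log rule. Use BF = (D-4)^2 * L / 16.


Doyle: BF = (D - 4)^2 * L / 16
Adjusted diameter = 12 - 4 = 8 in
(D-4)^2 = 8^2 = 64
BF = 64 * 16 / 16 = 64 BF

64


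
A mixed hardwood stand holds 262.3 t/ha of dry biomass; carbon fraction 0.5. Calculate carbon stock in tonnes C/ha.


Formula: Carbon Stock = Biomass * Carbon Fraction
C = 262.3 t/ha * 0.5
C = 131.2 t C/ha

131.2


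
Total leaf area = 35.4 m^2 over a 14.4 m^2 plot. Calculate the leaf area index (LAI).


Formula: LAI = total leaf area / ground area  (dimensionless)
LAI = 35.4 m^2 / 14.4 m^2
LAI = 2.46

2.46


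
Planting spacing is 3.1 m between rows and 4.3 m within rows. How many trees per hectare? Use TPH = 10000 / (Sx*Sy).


Formula: TPH = 10000 m^2/ha / (spacing_x * spacing_y)
Area per tree = 3.1 m * 4.3 m = 13.33 m^2
TPH = 10000 / 13.33 = 750 trees/ha

750


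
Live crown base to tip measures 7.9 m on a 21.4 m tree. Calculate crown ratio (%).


Formula: Crown Ratio = (Crown Length / Total Height) * 100
CR = (7.9 m / 21.4 m) * 100
CR = 0.3692 * 100 = 36.9%

36.9


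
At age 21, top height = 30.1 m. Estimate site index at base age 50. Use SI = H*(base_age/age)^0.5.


Formula: SI = H_dom * (base_age / age)^0.5
Age ratio = 50 / 21 = 2.38095
sqrt(age_ratio) = 1.54303
SI = 30.1 * 1.54303 = 46.4 m

46.4


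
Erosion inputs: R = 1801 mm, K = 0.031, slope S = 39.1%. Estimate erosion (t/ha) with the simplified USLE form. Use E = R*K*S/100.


Formula: E = R * K * S / 100  (simplified USLE)
R * K = 1801 * 0.031 = 55.831
E = 55.831 * 39.1 / 100 = 21.83 t/ha

21.83


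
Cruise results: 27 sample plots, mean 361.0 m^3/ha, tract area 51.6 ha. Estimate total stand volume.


Formula: Total Volume = Mean Volume per ha * Total Area
Total Volume = 361.0 m^3/ha * 51.6 ha
Total Volume = 18628 m^3

18628


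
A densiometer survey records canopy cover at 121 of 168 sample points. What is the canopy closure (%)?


Formula: Canopy closure = covered points / total points * 100
Closure = 121 / 168 * 100
Closure = 0.7202 * 100 = 72.0%

72.0


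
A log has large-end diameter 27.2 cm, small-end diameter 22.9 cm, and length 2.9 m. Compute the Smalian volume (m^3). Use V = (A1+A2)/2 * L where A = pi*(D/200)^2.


Smalian: V = (A1 + A2)/2 * L,  A = pi*(D/200)^2
A1 = pi*(27.2/200)^2 = 0.058107 m^2
A2 = pi*(22.9/200)^2 = 0.041187 m^2
V = (0.058107+0.041187)/2*2.9 = 0.144 m^3

0.144


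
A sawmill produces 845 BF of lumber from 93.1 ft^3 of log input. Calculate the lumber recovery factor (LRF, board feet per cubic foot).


Formula: LRF = Lumber Output (BF) / Log Input (ft^3)
LRF = 845 BF / 93.1 ft^3
LRF = 9.08 BF/ft^3

9.08


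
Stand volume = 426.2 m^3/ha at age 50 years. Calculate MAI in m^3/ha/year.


Formula: MAI = Total Volume / Stand Age
MAI = 426.2 m^3/ha / 50 years
MAI = 8.52 m^3/ha/year

8.52


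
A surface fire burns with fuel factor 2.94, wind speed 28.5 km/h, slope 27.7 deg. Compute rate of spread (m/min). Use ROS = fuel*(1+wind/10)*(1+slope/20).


Formula: ROS = fuel * (1 + wind/10) * (1 + slope/20)
Wind factor = 1 + 28.5/10 = 3.85
Slope factor = 1 + 27.7/20 = 2.385
ROS = 2.94 * 3.85 * 2.385 = 27.0 m/min

27.0


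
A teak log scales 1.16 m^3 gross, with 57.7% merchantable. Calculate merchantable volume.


Formula: MV = V_total * (merchantable_pct / 100)
Merchantable fraction = 57.7% / 100 = 0.577
MV = 1.16 m^3 * 0.577 = 0.669 m^3

0.669


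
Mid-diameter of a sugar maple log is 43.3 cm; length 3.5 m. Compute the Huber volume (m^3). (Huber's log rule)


Huber: V = Am * L,  Am = pi*(Dm/200)^2
Am = pi*(43.3/200)^2 = 0.147254 m^2
V = 0.147254*3.5 = 0.5154 m^3

0.5154


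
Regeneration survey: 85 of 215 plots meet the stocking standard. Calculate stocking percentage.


Formula: Stocking % = stocked plots / total plots * 100
Stocking = 85 / 215 * 100
Stocking = 0.3953 * 100 = 39.5%

39.5


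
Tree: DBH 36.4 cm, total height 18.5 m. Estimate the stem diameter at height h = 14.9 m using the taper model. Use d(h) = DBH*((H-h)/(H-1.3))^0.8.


Taper: d(h) = DBH * ((H - h) / (H - 1.3))^0.8
Numerator = H - h = 18.5 - 14.9 = 3.6 m
Denominator = H - 1.3 = 18.5 - 1.3 = 17.2 m
Ratio = 3.6 / 17.2 = 0.2093
d = 36.4 * 0.2093^0.8 = 10.4 cm

10.4


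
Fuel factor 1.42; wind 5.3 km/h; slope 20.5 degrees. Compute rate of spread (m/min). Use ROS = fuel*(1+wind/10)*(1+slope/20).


Formula: ROS = fuel * (1 + wind/10) * (1 + slope/20)
Wind factor = 1 + 5.3/10 = 1.53
Slope factor = 1 + 20.5/20 = 2.025
ROS = 1.42 * 1.53 * 2.025 = 4.4 m/min

4.4


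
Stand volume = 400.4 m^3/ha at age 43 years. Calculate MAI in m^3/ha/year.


Formula: MAI = Total Volume / Stand Age
MAI = 400.4 m^3/ha / 43 years
MAI = 9.31 m^3/ha/year

9.31


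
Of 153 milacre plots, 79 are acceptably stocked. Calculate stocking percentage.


Formula: Stocking % = stocked plots / total plots * 100
Stocking = 79 / 153 * 100
Stocking = 0.5163 * 100 = 51.6%

51.6


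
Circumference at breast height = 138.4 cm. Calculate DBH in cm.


Formula: DBH = C / pi
DBH = 138.4 / pi
pi = 3.14159...
DBH = 44.1 cm

44.1


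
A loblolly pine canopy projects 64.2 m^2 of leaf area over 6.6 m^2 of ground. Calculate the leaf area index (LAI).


Formula: LAI = total leaf area / ground area  (dimensionless)
LAI = 64.2 m^2 / 6.6 m^2
LAI = 9.73

9.73


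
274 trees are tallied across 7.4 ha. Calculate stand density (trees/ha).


Formula: Stand Density = N_trees / Area_ha
Density = 274 trees / 7.4 ha
Density = 37 trees/ha

37


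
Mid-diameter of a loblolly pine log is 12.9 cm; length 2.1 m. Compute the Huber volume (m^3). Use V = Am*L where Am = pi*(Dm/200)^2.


Huber: V = Am * L,  Am = pi*(Dm/200)^2
Am = pi*(12.9/200)^2 = 0.01307 m^2
V = 0.01307*2.1 = 0.0274 m^3

0.0274


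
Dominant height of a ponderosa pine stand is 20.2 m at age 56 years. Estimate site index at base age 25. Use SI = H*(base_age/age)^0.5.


Formula: SI = H_dom * (base_age / age)^0.5
Age ratio = 25 / 56 = 0.44643
sqrt(age_ratio) = 0.66815
SI = 20.2 * 0.66815 = 13.5 m

13.5


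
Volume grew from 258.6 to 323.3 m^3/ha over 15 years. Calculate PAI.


Formula: PAI = (V_T2 - V_T1) / (T2 - T1)
Volume increment = 323.3 - 258.6 = 64.7 m^3/ha
PAI = 64.7 / 15 = 4.31 m^3/ha/year

4.31


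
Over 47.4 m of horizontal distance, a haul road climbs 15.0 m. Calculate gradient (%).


Formula: Gradient = rise / run * 100
Gradient = 15.0 / 47.4 * 100 = 31.6%

31.6


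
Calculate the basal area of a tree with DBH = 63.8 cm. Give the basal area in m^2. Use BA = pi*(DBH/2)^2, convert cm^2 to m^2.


Formula: BA = pi * (DBH/2)^2 / 10000  (cm^2 to m^2)
Radius = DBH/2 = 63.8/2 = 31.9 cm
BA = pi * 31.9^2 / 10000
   = 3196.9161 cm^2 / 10000
   = 0.3197 m^2

0.3197


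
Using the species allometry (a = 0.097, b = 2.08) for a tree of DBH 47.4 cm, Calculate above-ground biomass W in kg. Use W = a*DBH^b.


Formula: W = a * DBH^b  (allometric power law)
DBH^b = 47.4^2.08 = 3059.278
W = 0.097 * 3059.278 = 296.7 kg

296.7


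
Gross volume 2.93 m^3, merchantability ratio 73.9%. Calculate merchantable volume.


Formula: MV = V_total * (merchantable_pct / 100)
Merchantable fraction = 73.9% / 100 = 0.739
MV = 2.93 m^3 * 0.739 = 2.165 m^3

2.165


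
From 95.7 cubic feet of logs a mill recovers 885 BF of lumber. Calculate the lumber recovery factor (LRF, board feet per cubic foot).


Formula: LRF = Lumber Output (BF) / Log Input (ft^3)
LRF = 885 BF / 95.7 ft^3
LRF = 9.25 BF/ft^3

9.25


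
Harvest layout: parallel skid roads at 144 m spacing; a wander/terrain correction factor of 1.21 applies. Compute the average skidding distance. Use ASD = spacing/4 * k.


Formula: ASD = (spacing / 4) * correction
Uncorrected distance = spacing / 4 = 144 / 4 = 36 m
ASD = 36 * 1.21 = 44 m

44


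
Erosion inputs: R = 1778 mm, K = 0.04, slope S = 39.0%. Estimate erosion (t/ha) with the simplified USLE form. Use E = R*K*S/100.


Formula: E = R * K * S / 100  (simplified USLE)
R * K = 1778 * 0.04 = 71.12
E = 71.12 * 39.0 / 100 = 27.74 t/ha

27.74


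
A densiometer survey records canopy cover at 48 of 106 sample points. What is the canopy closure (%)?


Formula: Canopy closure = covered points / total points * 100
Closure = 48 / 106 * 100
Closure = 0.4528 * 100 = 45.3%

45.3


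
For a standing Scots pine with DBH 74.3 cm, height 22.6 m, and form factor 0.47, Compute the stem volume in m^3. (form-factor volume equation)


Formula: V = pi * (DBH/200)^2 * H * ff
Radius = DBH/200 = 74.3/200 = 0.3715 m
Radius^2 = 0.3715^2 = 0.13801225 m^2
V = pi * 0.13801225 * 22.6 * 0.47
V = 4.605 m^3

4.605


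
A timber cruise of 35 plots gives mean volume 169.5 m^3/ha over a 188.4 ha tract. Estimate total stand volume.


Formula: Total Volume = Mean Volume per ha * Total Area
Total Volume = 169.5 m^3/ha * 188.4 ha
Total Volume = 31934 m^3

31934


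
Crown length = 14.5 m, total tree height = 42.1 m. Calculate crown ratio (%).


Formula: Crown Ratio = (Crown Length / Total Height) * 100
CR = (14.5 m / 42.1 m) * 100
CR = 0.3444 * 100 = 34.4%

34.4


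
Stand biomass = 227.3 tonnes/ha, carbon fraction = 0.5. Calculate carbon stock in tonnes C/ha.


Formula: Carbon Stock = Biomass * Carbon Fraction
C = 227.3 t/ha * 0.5
C = 113.7 t C/ha

113.7


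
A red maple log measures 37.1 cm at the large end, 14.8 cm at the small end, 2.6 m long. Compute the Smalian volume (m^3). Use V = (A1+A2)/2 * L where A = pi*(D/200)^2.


Smalian: V = (A1 + A2)/2 * L,  A = pi*(D/200)^2
A1 = pi*(37.1/200)^2 = 0.108103 m^2
A2 = pi*(14.8/200)^2 = 0.017203 m^2
V = (0.108103+0.017203)/2*2.6 = 0.1629 m^3

0.1629


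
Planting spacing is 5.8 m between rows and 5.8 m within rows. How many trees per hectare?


Formula: TPH = 10000 m^2/ha / (spacing_x * spacing_y)
Area per tree = 5.8 m * 5.8 m = 33.64 m^2
TPH = 10000 / 33.64 = 297 trees/ha

297


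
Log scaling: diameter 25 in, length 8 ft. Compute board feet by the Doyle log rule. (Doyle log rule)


Doyle: BF = (D - 4)^2 * L / 16
Adjusted diameter = 25 - 4 = 21 in
(D-4)^2 = 21^2 = 441
BF = 441 * 8 / 16 = 221 BF

221


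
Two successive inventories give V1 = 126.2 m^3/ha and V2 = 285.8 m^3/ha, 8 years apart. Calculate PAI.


Formula: PAI = (V_T2 - V_T1) / (T2 - T1)
Volume increment = 285.8 - 126.2 = 159.6 m^3/ha
PAI = 159.6 / 8 = 19.95 m^3/ha/year

19.95


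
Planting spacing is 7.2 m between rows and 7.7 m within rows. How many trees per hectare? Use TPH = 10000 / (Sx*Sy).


Formula: TPH = 10000 m^2/ha / (spacing_x * spacing_y)
Area per tree = 7.2 m * 7.7 m = 55.44 m^2
TPH = 10000 / 55.44 = 180 trees/ha

180


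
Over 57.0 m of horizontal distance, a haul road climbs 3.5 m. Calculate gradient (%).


Formula: Gradient = rise / run * 100
Gradient = 3.5 / 57.0 * 100 = 6.1%

6.1


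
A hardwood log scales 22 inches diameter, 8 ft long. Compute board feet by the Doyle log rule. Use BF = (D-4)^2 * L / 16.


Doyle: BF = (D - 4)^2 * L / 16
Adjusted diameter = 22 - 4 = 18 in
(D-4)^2 = 18^2 = 324
BF = 324 * 8 / 16 = 162 BF

162


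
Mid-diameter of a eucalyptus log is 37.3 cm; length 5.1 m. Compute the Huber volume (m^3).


Huber: V = Am * L,  Am = pi*(Dm/200)^2
Am = pi*(37.3/200)^2 = 0.109272 m^2
V = 0.109272*5.1 = 0.5573 m^3

0.5573


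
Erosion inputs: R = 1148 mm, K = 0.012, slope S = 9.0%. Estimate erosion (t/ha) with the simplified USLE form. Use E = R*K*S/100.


Formula: E = R * K * S / 100  (simplified USLE)
R * K = 1148 * 0.012 = 13.776
E = 13.776 * 9.0 / 100 = 1.24 t/ha

1.24


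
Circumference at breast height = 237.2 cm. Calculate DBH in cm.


Formula: DBH = C / pi
DBH = 237.2 / pi
pi = 3.14159...
DBH = 75.5 cm

75.5


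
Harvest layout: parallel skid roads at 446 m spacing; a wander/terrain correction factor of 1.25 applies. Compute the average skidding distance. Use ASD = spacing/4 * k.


Formula: ASD = (spacing / 4) * correction
Uncorrected distance = spacing / 4 = 446 / 4 = 111.5 m
ASD = 111.5 * 1.25 = 139 m

139


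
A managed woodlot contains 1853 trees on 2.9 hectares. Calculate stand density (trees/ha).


Formula: Stand Density = N_trees / Area_ha
Density = 1853 trees / 2.9 ha
Density = 639 trees/ha

639


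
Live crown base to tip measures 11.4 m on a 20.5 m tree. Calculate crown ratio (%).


Formula: Crown Ratio = (Crown Length / Total Height) * 100
CR = (11.4 m / 20.5 m) * 100
CR = 0.5561 * 100 = 55.6%

55.6


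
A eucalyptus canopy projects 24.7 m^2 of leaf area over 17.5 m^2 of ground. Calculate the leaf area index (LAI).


Formula: LAI = total leaf area / ground area  (dimensionless)
LAI = 24.7 m^2 / 17.5 m^2
LAI = 1.41

1.41


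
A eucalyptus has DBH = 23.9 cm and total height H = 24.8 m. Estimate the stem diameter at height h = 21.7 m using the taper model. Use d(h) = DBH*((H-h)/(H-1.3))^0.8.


Taper: d(h) = DBH * ((H - h) / (H - 1.3))^0.8
Numerator = H - h = 24.8 - 21.7 = 3.1 m
Denominator = H - 1.3 = 24.8 - 1.3 = 23.5 m
Ratio = 3.1 / 23.5 = 0.13191
d = 23.9 * 0.13191^0.8 = 4.7 cm

4.7


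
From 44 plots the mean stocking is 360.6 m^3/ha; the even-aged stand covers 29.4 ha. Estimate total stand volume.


Formula: Total Volume = Mean Volume per ha * Total Area
Total Volume = 360.6 m^3/ha * 29.4 ha
Total Volume = 10602 m^3

10602


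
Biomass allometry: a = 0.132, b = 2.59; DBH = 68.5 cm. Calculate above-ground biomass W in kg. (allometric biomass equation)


Formula: W = a * DBH^b  (allometric power law)
DBH^b = 68.5^2.59 = 56811.804
W = 0.132 * 56811.804 = 7499.2 kg

7499.2


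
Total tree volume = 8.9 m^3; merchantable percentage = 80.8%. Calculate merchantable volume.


Formula: MV = V_total * (merchantable_pct / 100)
Merchantable fraction = 80.8% / 100 = 0.808
MV = 8.9 m^3 * 0.808 = 7.191 m^3

7.191


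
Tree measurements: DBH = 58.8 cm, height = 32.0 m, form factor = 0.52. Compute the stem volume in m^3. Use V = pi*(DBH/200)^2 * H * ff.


Formula: V = pi * (DBH/200)^2 * H * ff
Radius = DBH/200 = 58.8/200 = 0.294 m
Radius^2 = 0.294^2 = 0.086436 m^2
V = pi * 0.086436 * 32.0 * 0.52
V = 4.519 m^3

4.519


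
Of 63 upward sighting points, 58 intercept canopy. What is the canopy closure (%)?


Formula: Canopy closure = covered points / total points * 100
Closure = 58 / 63 * 100
Closure = 0.9206 * 100 = 92.1%

92.1


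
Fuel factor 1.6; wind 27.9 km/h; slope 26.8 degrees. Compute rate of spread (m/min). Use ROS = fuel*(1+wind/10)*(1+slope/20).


Formula: ROS = fuel * (1 + wind/10) * (1 + slope/20)
Wind factor = 1 + 27.9/10 = 3.79
Slope factor = 1 + 26.8/20 = 2.34
ROS = 1.6 * 3.79 * 2.34 = 14.19 m/min

14.19


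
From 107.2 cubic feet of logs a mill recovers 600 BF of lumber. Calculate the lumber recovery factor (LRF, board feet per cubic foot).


Formula: LRF = Lumber Output (BF) / Log Input (ft^3)
LRF = 600 BF / 107.2 ft^3
LRF = 5.6 BF/ft^3

5.6


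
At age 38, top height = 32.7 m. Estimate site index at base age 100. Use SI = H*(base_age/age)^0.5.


Formula: SI = H_dom * (base_age / age)^0.5
Age ratio = 100 / 38 = 2.63158
sqrt(age_ratio) = 1.62221
SI = 32.7 * 1.62221 = 53.0 m

53.0


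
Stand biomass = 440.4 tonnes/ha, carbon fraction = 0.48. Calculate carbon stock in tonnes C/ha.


Formula: Carbon Stock = Biomass * Carbon Fraction
C = 440.4 t/ha * 0.48
C = 211.4 t C/ha

211.4


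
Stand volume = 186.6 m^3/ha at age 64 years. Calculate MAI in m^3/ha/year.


Formula: MAI = Total Volume / Stand Age
MAI = 186.6 m^3/ha / 64 years
MAI = 2.92 m^3/ha/year

2.92


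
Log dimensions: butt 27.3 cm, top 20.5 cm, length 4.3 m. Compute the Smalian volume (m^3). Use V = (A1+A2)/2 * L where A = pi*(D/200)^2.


Smalian: V = (A1 + A2)/2 * L,  A = pi*(D/200)^2
A1 = pi*(27.3/200)^2 = 0.058535 m^2
A2 = pi*(20.5/200)^2 = 0.033006 m^2
V = (0.058535+0.033006)/2*4.3 = 0.1968 m^3

0.1968


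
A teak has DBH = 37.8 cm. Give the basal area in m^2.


Formula: BA = pi * (DBH/2)^2 / 10000  (cm^2 to m^2)
Radius = DBH/2 = 37.8/2 = 18.9 cm
BA = pi * 18.9^2 / 10000
   = 1122.2083 cm^2 / 10000
   = 0.1122 m^2

0.1122


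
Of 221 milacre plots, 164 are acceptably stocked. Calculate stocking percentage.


Formula: Stocking % = stocked plots / total plots * 100
Stocking = 164 / 221 * 100
Stocking = 0.7421 * 100 = 74.2%

74.2


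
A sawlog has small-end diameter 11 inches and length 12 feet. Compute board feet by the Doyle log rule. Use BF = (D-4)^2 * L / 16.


Doyle: BF = (D - 4)^2 * L / 16
Adjusted diameter = 11 - 4 = 7 in
(D-4)^2 = 7^2 = 49
BF = 49 * 12 / 16 = 37 BF

37


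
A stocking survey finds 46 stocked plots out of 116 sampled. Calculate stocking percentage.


Formula: Stocking % = stocked plots / total plots * 100
Stocking = 46 / 116 * 100
Stocking = 0.3966 * 100 = 39.7%

39.7


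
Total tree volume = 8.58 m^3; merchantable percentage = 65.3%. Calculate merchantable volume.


Formula: MV = V_total * (merchantable_pct / 100)
Merchantable fraction = 65.3% / 100 = 0.653
MV = 8.58 m^3 * 0.653 = 5.603 m^3

5.603


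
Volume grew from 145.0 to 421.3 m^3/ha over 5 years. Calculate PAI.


Formula: PAI = (V_T2 - V_T1) / (T2 - T1)
Volume increment = 421.3 - 145.0 = 276.3 m^3/ha
PAI = 276.3 / 5 = 55.26 m^3/ha/year

55.26


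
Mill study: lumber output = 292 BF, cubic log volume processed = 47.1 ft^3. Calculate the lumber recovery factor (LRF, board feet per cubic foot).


Formula: LRF = Lumber Output (BF) / Log Input (ft^3)
LRF = 292 BF / 47.1 ft^3
LRF = 6.2 BF/ft^3

6.2


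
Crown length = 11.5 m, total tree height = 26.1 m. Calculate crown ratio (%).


Formula: Crown Ratio = (Crown Length / Total Height) * 100
CR = (11.5 m / 26.1 m) * 100
CR = 0.4406 * 100 = 44.1%

44.1


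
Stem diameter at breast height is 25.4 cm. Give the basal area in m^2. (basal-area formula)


Formula: BA = pi * (DBH/2)^2 / 10000  (cm^2 to m^2)
Radius = DBH/2 = 25.4/2 = 12.7 cm
BA = pi * 12.7^2 / 10000
   = 506.7075 cm^2 / 10000
   = 0.0507 m^2

0.0507


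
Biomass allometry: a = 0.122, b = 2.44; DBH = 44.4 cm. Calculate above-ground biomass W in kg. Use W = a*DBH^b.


Formula: W = a * DBH^b  (allometric power law)
DBH^b = 44.4^2.44 = 10461.9935
W = 0.122 * 10461.9935 = 1276.4 kg

1276.4


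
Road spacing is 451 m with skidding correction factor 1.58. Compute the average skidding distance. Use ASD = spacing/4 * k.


Formula: ASD = (spacing / 4) * correction
Uncorrected distance = spacing / 4 = 451 / 4 = 112.75 m
ASD = 112.75 * 1.58 = 178 m

178


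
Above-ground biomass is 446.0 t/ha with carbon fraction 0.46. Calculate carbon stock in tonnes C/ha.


Formula: Carbon Stock = Biomass * Carbon Fraction
C = 446.0 t/ha * 0.46
C = 205.2 t C/ha

205.2


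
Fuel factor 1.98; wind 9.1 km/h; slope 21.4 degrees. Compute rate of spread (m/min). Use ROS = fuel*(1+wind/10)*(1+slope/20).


Formula: ROS = fuel * (1 + wind/10) * (1 + slope/20)
Wind factor = 1 + 9.1/10 = 1.91
Slope factor = 1 + 21.4/20 = 2.07
ROS = 1.98 * 1.91 * 2.07 = 7.83 m/min

7.83


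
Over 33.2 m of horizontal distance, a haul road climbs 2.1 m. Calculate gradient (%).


Formula: Gradient = rise / run * 100
Gradient = 2.1 / 33.2 * 100 = 6.3%

6.3


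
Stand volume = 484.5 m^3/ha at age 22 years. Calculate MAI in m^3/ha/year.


Formula: MAI = Total Volume / Stand Age
MAI = 484.5 m^3/ha / 22 years
MAI = 22.02 m^3/ha/year

22.02


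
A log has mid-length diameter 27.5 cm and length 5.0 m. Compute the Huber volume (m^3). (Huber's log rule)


Huber: V = Am * L,  Am = pi*(Dm/200)^2
Am = pi*(27.5/200)^2 = 0.059396 m^2
V = 0.059396*5.0 = 0.297 m^3

0.297


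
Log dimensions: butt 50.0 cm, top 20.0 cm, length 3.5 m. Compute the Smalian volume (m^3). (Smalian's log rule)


Smalian: V = (A1 + A2)/2 * L,  A = pi*(D/200)^2
A1 = pi*(50.0/200)^2 = 0.19635 m^2
A2 = pi*(20.0/200)^2 = 0.031416 m^2
V = (0.19635+0.031416)/2*3.5 = 0.3986 m^3

0.3986


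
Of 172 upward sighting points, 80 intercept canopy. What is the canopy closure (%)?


Formula: Canopy closure = covered points / total points * 100
Closure = 80 / 172 * 100
Closure = 0.4651 * 100 = 46.5%

46.5


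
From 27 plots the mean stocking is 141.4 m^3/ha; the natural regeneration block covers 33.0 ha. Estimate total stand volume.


Formula: Total Volume = Mean Volume per ha * Total Area
Total Volume = 141.4 m^3/ha * 33.0 ha
Total Volume = 4666 m^3

4666


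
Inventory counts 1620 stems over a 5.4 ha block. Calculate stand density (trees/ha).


Formula: Stand Density = N_trees / Area_ha
Density = 1620 trees / 5.4 ha
Density = 300 trees/ha

300


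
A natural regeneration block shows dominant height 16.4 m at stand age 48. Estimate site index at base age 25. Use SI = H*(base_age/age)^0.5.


Formula: SI = H_dom * (base_age / age)^0.5
Age ratio = 25 / 48 = 0.52083
sqrt(age_ratio) = 0.72169
SI = 16.4 * 0.72169 = 11.8 m

11.8


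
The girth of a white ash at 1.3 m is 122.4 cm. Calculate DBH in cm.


Formula: DBH = C / pi
DBH = 122.4 / pi
pi = 3.14159...
DBH = 39.0 cm

39.0


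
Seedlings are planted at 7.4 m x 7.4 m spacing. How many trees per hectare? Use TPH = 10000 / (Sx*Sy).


Formula: TPH = 10000 m^2/ha / (spacing_x * spacing_y)
Area per tree = 7.4 m * 7.4 m = 54.76 m^2
TPH = 10000 / 54.76 = 183 trees/ha

183


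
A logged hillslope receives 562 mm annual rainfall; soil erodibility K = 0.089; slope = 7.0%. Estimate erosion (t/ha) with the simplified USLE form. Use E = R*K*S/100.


Formula: E = R * K * S / 100  (simplified USLE)
R * K = 562 * 0.089 = 50.018
E = 50.018 * 7.0 / 100 = 3.5 t/ha

3.5


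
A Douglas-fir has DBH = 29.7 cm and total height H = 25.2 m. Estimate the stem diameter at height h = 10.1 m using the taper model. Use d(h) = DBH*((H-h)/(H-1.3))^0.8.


Taper: d(h) = DBH * ((H - h) / (H - 1.3))^0.8
Numerator = H - h = 25.2 - 10.1 = 15.1 m
Denominator = H - 1.3 = 25.2 - 1.3 = 23.9 m
Ratio = 15.1 / 23.9 = 0.6318
d = 29.7 * 0.6318^0.8 = 20.6 cm

20.6


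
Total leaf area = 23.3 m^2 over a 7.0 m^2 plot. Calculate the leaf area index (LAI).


Formula: LAI = total leaf area / ground area  (dimensionless)
LAI = 23.3 m^2 / 7.0 m^2
LAI = 3.33

3.33


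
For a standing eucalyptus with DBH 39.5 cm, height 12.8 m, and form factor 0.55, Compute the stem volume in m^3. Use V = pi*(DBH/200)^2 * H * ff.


Formula: V = pi * (DBH/200)^2 * H * ff
Radius = DBH/200 = 39.5/200 = 0.1975 m
Radius^2 = 0.1975^2 = 0.03900625 m^2
V = pi * 0.03900625 * 12.8 * 0.55
V = 0.863 m^3

0.863


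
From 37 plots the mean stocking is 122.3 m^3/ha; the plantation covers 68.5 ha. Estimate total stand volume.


Formula: Total Volume = Mean Volume per ha * Total Area
Total Volume = 122.3 m^3/ha * 68.5 ha
Total Volume = 8378 m^3

8378


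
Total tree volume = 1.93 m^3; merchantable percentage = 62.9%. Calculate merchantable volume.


Formula: MV = V_total * (merchantable_pct / 100)
Merchantable fraction = 62.9% / 100 = 0.629
MV = 1.93 m^3 * 0.629 = 1.214 m^3

1.214


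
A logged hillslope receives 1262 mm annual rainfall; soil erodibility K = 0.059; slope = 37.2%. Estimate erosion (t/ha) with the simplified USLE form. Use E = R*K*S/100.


Formula: E = R * K * S / 100  (simplified USLE)
R * K = 1262 * 0.059 = 74.458
E = 74.458 * 37.2 / 100 = 27.7 t/ha

27.7


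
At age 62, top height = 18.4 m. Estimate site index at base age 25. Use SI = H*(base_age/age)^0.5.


Formula: SI = H_dom * (base_age / age)^0.5
Age ratio = 25 / 62 = 0.40323
sqrt(age_ratio) = 0.635
SI = 18.4 * 0.635 = 11.7 m

11.7


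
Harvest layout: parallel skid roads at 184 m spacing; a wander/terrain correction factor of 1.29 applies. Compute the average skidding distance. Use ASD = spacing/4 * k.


Formula: ASD = (spacing / 4) * correction
Uncorrected distance = spacing / 4 = 184 / 4 = 46 m
ASD = 46 * 1.29 = 59 m

59


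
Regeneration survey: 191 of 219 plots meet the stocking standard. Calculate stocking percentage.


Formula: Stocking % = stocked plots / total plots * 100
Stocking = 191 / 219 * 100
Stocking = 0.8721 * 100 = 87.2%

87.2
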